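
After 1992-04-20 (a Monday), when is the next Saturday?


Current: Monday
Target: Saturday
Days ahead: 5

Next Saturday: 1992-04-25


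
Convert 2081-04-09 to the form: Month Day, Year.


ISO 2081-04-09 parses as year=2081, month=04, day=09
Month 4 -> April

April 9, 2081


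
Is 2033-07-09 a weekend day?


Anchor: Jan 1, 2033. With p = 2033 - 1 = 2032: (p + p//4 - p//100 + p//400) mod 7 = (2032 + 508 - 20 + 5) mod 7 = 2525 mod 7 = 5 -> Saturday (Mon=0 ... Sun=6)
Day of year: 190; offset = 189
Weekday index = (5 + 189) mod 7 = 5 -> Saturday
Weekend days: Saturday, Sunday

Yes


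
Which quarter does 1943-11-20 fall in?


Month: November (month 11)
Q1: Jan-Mar, Q2: Apr-Jun, Q3: Jul-Sep, Q4: Oct-Dec

Q4


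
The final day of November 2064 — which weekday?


November 2064 has 30 days
Anchor: Jan 1, 2064. With p = 2064 - 1 = 2063: (p + p//4 - p//100 + p//400) mod 7 = (2063 + 515 - 20 + 5) mod 7 = 2563 mod 7 = 1 -> Tuesday (Mon=0 ... Sun=6)
Days before November (Jan-Oct): 305; November 1 index = (1 + 305) mod 7 = 5 -> Saturday
Last day offset: 30 - 1 = 29 days
Weekday index = (5 + 29) mod 7 = 6

Sunday, November 30


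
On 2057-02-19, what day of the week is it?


Date: February 19, 2057
Anchor: Jan 1, 2057. With p = 2057 - 1 = 2056: (p + p//4 - p//100 + p//400) mod 7 = (2056 + 514 - 20 + 5) mod 7 = 2555 mod 7 = 0 -> Monday (Mon=0 ... Sun=6)
Days before February (Jan): 31; offset = 31 + 19 - 1 = 49
Weekday index = (0 + 49) mod 7 = 0

Day of the week: Monday


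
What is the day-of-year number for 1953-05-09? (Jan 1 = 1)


Date: May 9, 1953
Days in months 1 through 4: 120
Plus 9 days in May

Day of year: 129


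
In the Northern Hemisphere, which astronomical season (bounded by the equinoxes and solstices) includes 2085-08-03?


Date: August 3
Astronomical Summer (approx.; exact equinox/solstice day varies by year): June 21 to September 21
August 3 falls within the Summer window

Summer


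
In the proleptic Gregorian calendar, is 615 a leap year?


Gregorian leap year rule: divisible by 4, but not by 100, unless also by 400.
615 is not divisible by 4 -> not a leap year

No


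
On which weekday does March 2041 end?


March 2041 has 31 days
Anchor: Jan 1, 2041. With p = 2041 - 1 = 2040: (p + p//4 - p//100 + p//400) mod 7 = (2040 + 510 - 20 + 5) mod 7 = 2535 mod 7 = 1 -> Tuesday (Mon=0 ... Sun=6)
Days before March (Jan-Feb): 59; March 1 index = (1 + 59) mod 7 = 4 -> Friday
Last day offset: 31 - 1 = 30 days
Weekday index = (4 + 30) mod 7 = 6

Sunday, March 31


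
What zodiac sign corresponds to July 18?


Date: July 18
Conventional tropical zodiac dates: Cancer from June 21 onward; Leo starts July 23
July 18 falls within the Cancer range

Cancer


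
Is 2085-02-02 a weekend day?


Anchor: Jan 1, 2085. With p = 2085 - 1 = 2084: (p + p//4 - p//100 + p//400) mod 7 = (2084 + 521 - 20 + 5) mod 7 = 2590 mod 7 = 0 -> Monday (Mon=0 ... Sun=6)
Day of year: 33; offset = 32
Weekday index = (0 + 32) mod 7 = 4 -> Friday
Weekend days: Saturday, Sunday

No


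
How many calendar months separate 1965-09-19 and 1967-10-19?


From September 1965 to October 1967
2 years * 12 = 24 months, plus 1 month = 25

25 months


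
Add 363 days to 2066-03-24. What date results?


Start: 2066-03-24, add 363 days
March 2066 has 31 days: 31 - 24 = 7 days to March 31 -> 356 left
April 2066 has 30 days -> 326 left
May 2066 has 31 days -> 295 left
June 2066 has 30 days -> 265 left
July 2066 has 31 days -> 234 left
August 2066 has 31 days -> 203 left
September 2066 has 30 days -> 173 left
October 2066 has 31 days -> 142 left
November 2066 has 30 days -> 112 left
December 2066 has 31 days -> 81 left
January 2067 has 31 days -> 50 left
February 2067 has 28 days -> 22 left
March 2067: 22 <= 31 -> lands on March 22

Result: 2067-03-22


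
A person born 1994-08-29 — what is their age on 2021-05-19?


Birth: 1994-08-29
Reference: 2021-05-19
Year difference: 2021 - 1994 = 27
Birthday not yet reached in 2021, subtract 1

26 years old


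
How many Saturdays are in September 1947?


September 1947 has 30 days
Anchor: Jan 1, 1947. With p = 1947 - 1 = 1946: (p + p//4 - p//100 + p//400) mod 7 = (1946 + 486 - 19 + 4) mod 7 = 2417 mod 7 = 2 -> Wednesday (Mon=0 ... Sun=6)
Days before September (Jan-Aug): 243; September 1 index = (2 + 243) mod 7 = 0 -> Monday
First Saturday is September 6
Saturdays: 6, 13, 20, 27

4 Saturdays


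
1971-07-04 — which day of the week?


Date: July 4, 1971
Anchor: Jan 1, 1971. With p = 1971 - 1 = 1970: (p + p//4 - p//100 + p//400) mod 7 = (1970 + 492 - 19 + 4) mod 7 = 2447 mod 7 = 4 -> Friday (Mon=0 ... Sun=6)
Days before July (Jan-Jun): 181; offset = 181 + 4 - 1 = 184
Weekday index = (4 + 184) mod 7 = 6

Day of the week: Sunday


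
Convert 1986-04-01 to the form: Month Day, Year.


ISO 1986-04-01 parses as year=1986, month=04, day=01
Month 4 -> April

April 1, 1986


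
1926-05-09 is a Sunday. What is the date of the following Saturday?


Current: Sunday
Target: Saturday
Days ahead: 6

Next Saturday: 1926-05-15


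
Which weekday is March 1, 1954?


Target: March 1, 1954
Anchor: Jan 1, 1954. With p = 1954 - 1 = 1953: (p + p//4 - p//100 + p//400) mod 7 = (1953 + 488 - 19 + 4) mod 7 = 2426 mod 7 = 4 -> Friday (Mon=0 ... Sun=6)
Days before March (Jan-Feb): 59 days
Weekday index = (4 + 59) mod 7 = 0

Monday


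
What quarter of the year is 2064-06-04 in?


Month: June (month 6)
Q1: Jan-Mar, Q2: Apr-Jun, Q3: Jul-Sep, Q4: Oct-Dec

Q2


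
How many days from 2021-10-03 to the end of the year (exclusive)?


Day of year: 276 of 365
Remaining = 365 - 276

89 days


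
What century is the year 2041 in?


Century = (year - 1) // 100 + 1
= (2041 - 1) // 100 + 1
= 2040 // 100 + 1
= 20 + 1

21st century


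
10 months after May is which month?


May is month 5
5 + 10 = 15; wrap: 15 - 12 = 3

March


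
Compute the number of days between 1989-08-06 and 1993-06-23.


From 1989-08-06 to 1993-06-23
1989-08-06: days before August = 31 + 28 + 31 + 30 + 31 + 30 + 31 = 212 (1989 is not a leap year); day of year = 212 + 6 = 218
1993-06-23: days before June = 31 + 28 + 31 + 30 + 31 = 151 (1993 is not a leap year); day of year = 151 + 23 = 174
Rest of 1989: 365 - 218 = 147
Full years 1990 (365), 1991 (365), 1992 (366): 1096
Total = 147 + 1096 + 174 = 1417

1417 days


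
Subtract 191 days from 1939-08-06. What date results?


Start: 1939-08-06, subtract 191 days
Back 6 days from August 6 reaches July 31, 1939 -> 185 left
July 1939 has 31 days -> back to June 30, 1939 -> 154 left
June 1939 has 30 days -> back to May 31, 1939 -> 124 left
May 1939 has 31 days -> back to April 30, 1939 -> 93 left
April 1939 has 30 days -> back to March 31, 1939 -> 63 left
March 1939 has 31 days -> back to February 28, 1939 -> 32 left
February 1939 has 28 days -> back to January 31, 1939 -> 4 left
January 1939: 31 - 4 = 27 -> lands on January 27

Result: 1939-01-27


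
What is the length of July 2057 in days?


July 2057

31 days


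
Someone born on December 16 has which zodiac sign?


Date: December 16
Conventional tropical zodiac dates: Sagittarius from November 22 onward; Capricorn starts December 22
December 16 falls within the Sagittarius range

Sagittarius


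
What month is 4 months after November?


November is month 11
11 + 4 = 15; wrap: 15 - 12 = 3

March


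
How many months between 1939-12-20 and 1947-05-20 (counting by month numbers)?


From December 1939 to May 1947
8 years * 12 = 96 months, minus 7 months = 89

89 months


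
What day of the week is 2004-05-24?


Date: May 24, 2004
Anchor: Jan 1, 2004. With p = 2004 - 1 = 2003: (p + p//4 - p//100 + p//400) mod 7 = (2003 + 500 - 20 + 5) mod 7 = 2488 mod 7 = 3 -> Thursday (Mon=0 ... Sun=6)
Days before May (Jan-Apr): 121; offset = 121 + 24 - 1 = 144
Weekday index = (3 + 144) mod 7 = 0

Day of the week: Monday


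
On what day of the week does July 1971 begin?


Target: July 1, 1971
Anchor: Jan 1, 1971. With p = 1971 - 1 = 1970: (p + p//4 - p//100 + p//400) mod 7 = (1970 + 492 - 19 + 4) mod 7 = 2447 mod 7 = 4 -> Friday (Mon=0 ... Sun=6)
Days before July (Jan-Jun): 181 days
Weekday index = (4 + 181) mod 7 = 3

Thursday


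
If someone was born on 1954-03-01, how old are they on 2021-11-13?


Birth: 1954-03-01
Reference: 2021-11-13
Year difference: 2021 - 1954 = 67

67 years old


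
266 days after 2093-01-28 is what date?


Start: 2093-01-28, add 266 days
January 2093 has 31 days: 31 - 28 = 3 days to January 31 -> 263 left
February 2093 has 28 days -> 235 left
March 2093 has 31 days -> 204 left
April 2093 has 30 days -> 174 left
May 2093 has 31 days -> 143 left
June 2093 has 30 days -> 113 left
July 2093 has 31 days -> 82 left
August 2093 has 31 days -> 51 left
September 2093 has 30 days -> 21 left
October 2093: 21 <= 31 -> lands on October 21

Result: 2093-10-21


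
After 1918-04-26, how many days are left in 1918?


Day of year: 116 of 365
Remaining = 365 - 116

249 days


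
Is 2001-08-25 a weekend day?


Anchor: Jan 1, 2001. With p = 2001 - 1 = 2000: (p + p//4 - p//100 + p//400) mod 7 = (2000 + 500 - 20 + 5) mod 7 = 2485 mod 7 = 0 -> Monday (Mon=0 ... Sun=6)
Day of year: 237; offset = 236
Weekday index = (0 + 236) mod 7 = 5 -> Saturday
Weekend days: Saturday, Sunday

Yes


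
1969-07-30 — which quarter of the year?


Month: July (month 7)
Q1: Jan-Mar, Q2: Apr-Jun, Q3: Jul-Sep, Q4: Oct-Dec

Q3


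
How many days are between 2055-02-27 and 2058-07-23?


From 2055-02-27 to 2058-07-23
2055-02-27: days before February = 31; day of year = 31 + 27 = 58
2058-07-23: days before July = 31 + 28 + 31 + 30 + 31 + 30 = 181 (2058 is not a leap year); day of year = 181 + 23 = 204
Rest of 2055: 365 - 58 = 307
Full years 2056 (366), 2057 (365): 731
Total = 307 + 731 + 204 = 1242

1242 days


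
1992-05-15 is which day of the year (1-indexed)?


Date: May 15, 1992
Days in months 1 through 4: 121
Plus 15 days in May

Day of year: 136


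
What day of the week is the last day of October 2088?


October 2088 has 31 days
Anchor: Jan 1, 2088. With p = 2088 - 1 = 2087: (p + p//4 - p//100 + p//400) mod 7 = (2087 + 521 - 20 + 5) mod 7 = 2593 mod 7 = 3 -> Thursday (Mon=0 ... Sun=6)
Days before October (Jan-Sep): 274; October 1 index = (3 + 274) mod 7 = 4 -> Friday
Last day offset: 31 - 1 = 30 days
Weekday index = (4 + 30) mod 7 = 6

Sunday, October 31


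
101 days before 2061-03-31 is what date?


Start: 2061-03-31, subtract 101 days
Back 31 days from March 31 reaches February 28, 2061 -> 70 left
February 2061 has 28 days -> back to January 31, 2061 -> 42 left
January 2061 has 31 days -> back to December 31, 2060 -> 11 left
December 2060: 31 - 11 = 20 -> lands on December 20

Result: 2060-12-20


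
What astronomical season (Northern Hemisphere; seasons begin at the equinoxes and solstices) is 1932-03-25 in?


Date: March 25
Astronomical Spring (approx.; exact equinox/solstice day varies by year): March 20 to June 20
March 25 falls within the Spring window

Spring


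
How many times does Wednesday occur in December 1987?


December 1987 has 31 days
Anchor: Jan 1, 1987. With p = 1987 - 1 = 1986: (p + p//4 - p//100 + p//400) mod 7 = (1986 + 496 - 19 + 4) mod 7 = 2467 mod 7 = 3 -> Thursday (Mon=0 ... Sun=6)
Days before December (Jan-Nov): 334; December 1 index = (3 + 334) mod 7 = 1 -> Tuesday
First Wednesday is December 2
Wednesdays: 2, 9, 16, 23, 30

5 Wednesdays


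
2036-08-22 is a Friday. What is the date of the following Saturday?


Current: Friday
Target: Saturday
Days ahead: 1

Next Saturday: 2036-08-23


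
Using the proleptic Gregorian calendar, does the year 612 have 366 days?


Gregorian leap year rule: divisible by 4, but not by 100, unless also by 400.
612 is divisible by 4 but not 100 -> leap year

Yes


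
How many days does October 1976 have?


October 1976

31 days


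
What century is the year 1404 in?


Century = (year - 1) // 100 + 1
= (1404 - 1) // 100 + 1
= 1403 // 100 + 1
= 14 + 1

15th century


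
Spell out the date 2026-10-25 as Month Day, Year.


ISO 2026-10-25 parses as year=2026, month=10, day=25
Month 10 -> October

October 25, 2026


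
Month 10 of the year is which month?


Month 10 of 12

October


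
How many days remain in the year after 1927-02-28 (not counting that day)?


Day of year: 59 of 365
Remaining = 365 - 59

306 days


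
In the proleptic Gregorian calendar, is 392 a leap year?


Gregorian leap year rule: divisible by 4, but not by 100, unless also by 400.
392 is divisible by 4 but not 100 -> leap year

Yes


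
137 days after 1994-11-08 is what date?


Start: 1994-11-08, add 137 days
November 1994 has 30 days: 30 - 8 = 22 days to November 30 -> 115 left
December 1994 has 31 days -> 84 left
January 1995 has 31 days -> 53 left
February 1995 has 28 days -> 25 left
March 1995: 25 <= 31 -> lands on March 25

Result: 1995-03-25


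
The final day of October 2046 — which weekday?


October 2046 has 31 days
Anchor: Jan 1, 2046. With p = 2046 - 1 = 2045: (p + p//4 - p//100 + p//400) mod 7 = (2045 + 511 - 20 + 5) mod 7 = 2541 mod 7 = 0 -> Monday (Mon=0 ... Sun=6)
Days before October (Jan-Sep): 273; October 1 index = (0 + 273) mod 7 = 0 -> Monday
Last day offset: 31 - 1 = 30 days
Weekday index = (0 + 30) mod 7 = 2

Wednesday, October 31


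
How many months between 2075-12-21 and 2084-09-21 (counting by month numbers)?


From December 2075 to September 2084
9 years * 12 = 108 months, minus 3 months = 105

105 months


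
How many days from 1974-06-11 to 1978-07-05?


From 1974-06-11 to 1978-07-05
1974-06-11: days before June = 31 + 28 + 31 + 30 + 31 = 151 (1974 is not a leap year); day of year = 151 + 11 = 162
1978-07-05: days before July = 31 + 28 + 31 + 30 + 31 + 30 = 181 (1978 is not a leap year); day of year = 181 + 5 = 186
Rest of 1974: 365 - 162 = 203
Full years 1975 (365), 1976 (366), 1977 (365): 1096
Total = 203 + 1096 + 186 = 1485

1485 days


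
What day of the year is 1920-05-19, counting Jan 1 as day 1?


Date: May 19, 1920
Days in months 1 through 4: 121
Plus 19 days in May

Day of year: 140


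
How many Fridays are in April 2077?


April 2077 has 30 days
Anchor: Jan 1, 2077. With p = 2077 - 1 = 2076: (p + p//4 - p//100 + p//400) mod 7 = (2076 + 519 - 20 + 5) mod 7 = 2580 mod 7 = 4 -> Friday (Mon=0 ... Sun=6)
Days before April (Jan-Mar): 90; April 1 index = (4 + 90) mod 7 = 3 -> Thursday
First Friday is April 2
Fridays: 2, 9, 16, 23, 30

5 Fridays


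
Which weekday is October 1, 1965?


Target: October 1, 1965
Anchor: Jan 1, 1965. With p = 1965 - 1 = 1964: (p + p//4 - p//100 + p//400) mod 7 = (1964 + 491 - 19 + 4) mod 7 = 2440 mod 7 = 4 -> Friday (Mon=0 ... Sun=6)
Days before October (Jan-Sep): 273 days
Weekday index = (4 + 273) mod 7 = 4

Friday


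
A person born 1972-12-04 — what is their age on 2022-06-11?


Birth: 1972-12-04
Reference: 2022-06-11
Year difference: 2022 - 1972 = 50
Birthday not yet reached in 2022, subtract 1

49 years old


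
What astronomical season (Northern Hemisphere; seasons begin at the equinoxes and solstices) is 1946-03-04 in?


Date: March 4
Astronomical Winter (approx.; exact equinox/solstice day varies by year): December 21 to March 19
March 4 falls within the Winter window

Winter


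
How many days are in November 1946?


November 1946

30 days


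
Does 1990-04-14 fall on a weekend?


Anchor: Jan 1, 1990. With p = 1990 - 1 = 1989: (p + p//4 - p//100 + p//400) mod 7 = (1989 + 497 - 19 + 4) mod 7 = 2471 mod 7 = 0 -> Monday (Mon=0 ... Sun=6)
Day of year: 104; offset = 103
Weekday index = (0 + 103) mod 7 = 5 -> Saturday
Weekend days: Saturday, Sunday

Yes


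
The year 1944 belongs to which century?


Century = (year - 1) // 100 + 1
= (1944 - 1) // 100 + 1
= 1943 // 100 + 1
= 19 + 1

20th century


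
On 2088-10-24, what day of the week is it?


Date: October 24, 2088
Anchor: Jan 1, 2088. With p = 2088 - 1 = 2087: (p + p//4 - p//100 + p//400) mod 7 = (2087 + 521 - 20 + 5) mod 7 = 2593 mod 7 = 3 -> Thursday (Mon=0 ... Sun=6)
Days before October (Jan-Sep): 274; offset = 274 + 24 - 1 = 297
Weekday index = (3 + 297) mod 7 = 6

Day of the week: Sunday


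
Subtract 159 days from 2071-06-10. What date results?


Start: 2071-06-10, subtract 159 days
Back 10 days from June 10 reaches May 31, 2071 -> 149 left
May 2071 has 31 days -> back to April 30, 2071 -> 118 left
April 2071 has 30 days -> back to March 31, 2071 -> 88 left
March 2071 has 31 days -> back to February 28, 2071 -> 57 left
February 2071 has 28 days -> back to January 31, 2071 -> 29 left
January 2071: 31 - 29 = 2 -> lands on January 2

Result: 2071-01-02


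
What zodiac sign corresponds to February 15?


Date: February 15
Conventional tropical zodiac dates: Aquarius from January 20 onward; Pisces starts February 19
February 15 falls within the Aquarius range

Aquarius


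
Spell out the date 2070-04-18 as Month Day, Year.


ISO 2070-04-18 parses as year=2070, month=04, day=18
Month 4 -> April

April 18, 2070


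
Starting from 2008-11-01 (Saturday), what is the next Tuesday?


Current: Saturday
Target: Tuesday
Days ahead: 3

Next Tuesday: 2008-11-04


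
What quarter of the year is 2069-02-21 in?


Month: February (month 2)
Q1: Jan-Mar, Q2: Apr-Jun, Q3: Jul-Sep, Q4: Oct-Dec

Q1


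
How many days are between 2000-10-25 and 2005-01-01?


From 2000-10-25 to 2005-01-01
2000-10-25: days before October = 31 + 29 + 31 + 30 + 31 + 30 + 31 + 31 + 30 = 274 (2000 is a leap year); day of year = 274 + 25 = 299
2005-01-01: day of year = 1
Rest of 2000: 366 - 299 = 67
Full years 2001 (365), 2002 (365), 2003 (365), 2004 (366): 1461
Total = 67 + 1461 + 1 = 1529

1529 days


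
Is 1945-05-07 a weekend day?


Anchor: Jan 1, 1945. With p = 1945 - 1 = 1944: (p + p//4 - p//100 + p//400) mod 7 = (1944 + 486 - 19 + 4) mod 7 = 2415 mod 7 = 0 -> Monday (Mon=0 ... Sun=6)
Day of year: 127; offset = 126
Weekday index = (0 + 126) mod 7 = 0 -> Monday
Weekend days: Saturday, Sunday

No


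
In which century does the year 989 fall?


Century = (year - 1) // 100 + 1
= (989 - 1) // 100 + 1
= 988 // 100 + 1
= 9 + 1

10th century


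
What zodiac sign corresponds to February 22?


Date: February 22
Conventional tropical zodiac dates: Pisces from February 19 onward; Aries starts March 21
February 22 falls within the Pisces range

Pisces


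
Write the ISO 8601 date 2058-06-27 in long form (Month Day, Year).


ISO 2058-06-27 parses as year=2058, month=06, day=27
Month 6 -> June

June 27, 2058


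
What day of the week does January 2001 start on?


Target: January 1, 2001
Anchor: Jan 1, 2001. With p = 2001 - 1 = 2000: (p + p//4 - p//100 + p//400) mod 7 = (2000 + 500 - 20 + 5) mod 7 = 2485 mod 7 = 0 -> Monday (Mon=0 ... Sun=6)
Offset from anchor: 0 days
Weekday index = (0 + 0) mod 7 = 0

Monday


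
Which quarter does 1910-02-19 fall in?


Month: February (month 2)
Q1: Jan-Mar, Q2: Apr-Jun, Q3: Jul-Sep, Q4: Oct-Dec

Q1


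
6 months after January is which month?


January is month 1
1 + 6 = 7

July


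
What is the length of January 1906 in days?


January 1906

31 days


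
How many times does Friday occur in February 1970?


February 1970 has 28 days
Anchor: Jan 1, 1970. With p = 1970 - 1 = 1969: (p + p//4 - p//100 + p//400) mod 7 = (1969 + 492 - 19 + 4) mod 7 = 2446 mod 7 = 3 -> Thursday (Mon=0 ... Sun=6)
Days before February (Jan): 31; February 1 index = (3 + 31) mod 7 = 6 -> Sunday
First Friday is February 6
Fridays: 6, 13, 20, 27

4 Fridays


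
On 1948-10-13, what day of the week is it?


Date: October 13, 1948
Anchor: Jan 1, 1948. With p = 1948 - 1 = 1947: (p + p//4 - p//100 + p//400) mod 7 = (1947 + 486 - 19 + 4) mod 7 = 2418 mod 7 = 3 -> Thursday (Mon=0 ... Sun=6)
Days before October (Jan-Sep): 274; offset = 274 + 13 - 1 = 286
Weekday index = (3 + 286) mod 7 = 2

Day of the week: Wednesday


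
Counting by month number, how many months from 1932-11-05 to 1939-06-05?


From November 1932 to June 1939
7 years * 12 = 84 months, minus 5 months = 79

79 months


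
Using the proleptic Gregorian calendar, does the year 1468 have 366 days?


Gregorian leap year rule: divisible by 4, but not by 100, unless also by 400.
1468 is divisible by 4 but not 100 -> leap year

Yes


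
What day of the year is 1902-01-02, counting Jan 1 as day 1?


Date: January 2, 1902
No months before January
Plus 2 days in January

Day of year: 2


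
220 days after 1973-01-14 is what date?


Start: 1973-01-14, add 220 days
January 1973 has 31 days: 31 - 14 = 17 days to January 31 -> 203 left
February 1973 has 28 days -> 175 left
March 1973 has 31 days -> 144 left
April 1973 has 30 days -> 114 left
May 1973 has 31 days -> 83 left
June 1973 has 30 days -> 53 left
July 1973 has 31 days -> 22 left
August 1973: 22 <= 31 -> lands on August 22

Result: 1973-08-22


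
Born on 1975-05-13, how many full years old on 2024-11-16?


Birth: 1975-05-13
Reference: 2024-11-16
Year difference: 2024 - 1975 = 49

49 years old


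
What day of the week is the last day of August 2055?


August 2055 has 31 days
Anchor: Jan 1, 2055. With p = 2055 - 1 = 2054: (p + p//4 - p//100 + p//400) mod 7 = (2054 + 513 - 20 + 5) mod 7 = 2552 mod 7 = 4 -> Friday (Mon=0 ... Sun=6)
Days before August (Jan-Jul): 212; August 1 index = (4 + 212) mod 7 = 6 -> Sunday
Last day offset: 31 - 1 = 30 days
Weekday index = (6 + 30) mod 7 = 1

Tuesday, August 31


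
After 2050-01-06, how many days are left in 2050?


Day of year: 6 of 365
Remaining = 365 - 6

359 days


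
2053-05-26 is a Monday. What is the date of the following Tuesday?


Current: Monday
Target: Tuesday
Days ahead: 1

Next Tuesday: 2053-05-27


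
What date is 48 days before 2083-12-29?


Start: 2083-12-29, subtract 48 days
Back 29 days from December 29 reaches November 30, 2083 -> 19 left
November 2083: 30 - 19 = 11 -> lands on November 11

Result: 2083-11-11


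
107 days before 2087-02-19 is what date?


Start: 2087-02-19, subtract 107 days
Back 19 days from February 19 reaches January 31, 2087 -> 88 left
January 2087 has 31 days -> back to December 31, 2086 -> 57 left
December 2086 has 31 days -> back to November 30, 2086 -> 26 left
November 2086: 30 - 26 = 4 -> lands on November 4

Result: 2086-11-04


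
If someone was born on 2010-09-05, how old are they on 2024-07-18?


Birth: 2010-09-05
Reference: 2024-07-18
Year difference: 2024 - 2010 = 14
Birthday not yet reached in 2024, subtract 1

13 years old


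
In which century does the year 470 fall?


Century = (year - 1) // 100 + 1
= (470 - 1) // 100 + 1
= 469 // 100 + 1
= 4 + 1

5th century


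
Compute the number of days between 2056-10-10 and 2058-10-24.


From 2056-10-10 to 2058-10-24
2056-10-10: days before October = 31 + 29 + 31 + 30 + 31 + 30 + 31 + 31 + 30 = 274 (2056 is a leap year); day of year = 274 + 10 = 284
2058-10-24: days before October = 31 + 28 + 31 + 30 + 31 + 30 + 31 + 31 + 30 = 273 (2058 is not a leap year); day of year = 273 + 24 = 297
Rest of 2056: 366 - 284 = 82
Full years 2057 (365): 365
Total = 82 + 365 + 297 = 744

744 days


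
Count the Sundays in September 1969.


September 1969 has 30 days
Anchor: Jan 1, 1969. With p = 1969 - 1 = 1968: (p + p//4 - p//100 + p//400) mod 7 = (1968 + 492 - 19 + 4) mod 7 = 2445 mod 7 = 2 -> Wednesday (Mon=0 ... Sun=6)
Days before September (Jan-Aug): 243; September 1 index = (2 + 243) mod 7 = 0 -> Monday
First Sunday is September 7
Sundays: 7, 14, 21, 28

4 Sundays


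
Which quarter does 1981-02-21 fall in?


Month: February (month 2)
Q1: Jan-Mar, Q2: Apr-Jun, Q3: Jul-Sep, Q4: Oct-Dec

Q1


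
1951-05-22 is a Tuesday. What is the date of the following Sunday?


Current: Tuesday
Target: Sunday
Days ahead: 5

Next Sunday: 1951-05-27


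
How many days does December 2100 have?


December 2100

31 days


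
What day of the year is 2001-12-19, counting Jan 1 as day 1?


Date: December 19, 2001
Days in months 1 through 11: 334
Plus 19 days in December

Day of year: 353


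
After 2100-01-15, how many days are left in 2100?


Day of year: 15 of 365
Remaining = 365 - 15

350 days


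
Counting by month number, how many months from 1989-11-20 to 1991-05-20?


From November 1989 to May 1991
2 years * 12 = 24 months, minus 6 months = 18

18 months


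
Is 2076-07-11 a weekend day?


Anchor: Jan 1, 2076. With p = 2076 - 1 = 2075: (p + p//4 - p//100 + p//400) mod 7 = (2075 + 518 - 20 + 5) mod 7 = 2578 mod 7 = 2 -> Wednesday (Mon=0 ... Sun=6)
Day of year: 193; offset = 192
Weekday index = (2 + 192) mod 7 = 5 -> Saturday
Weekend days: Saturday, Sunday

Yes


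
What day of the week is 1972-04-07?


Date: April 7, 1972
Anchor: Jan 1, 1972. With p = 1972 - 1 = 1971: (p + p//4 - p//100 + p//400) mod 7 = (1971 + 492 - 19 + 4) mod 7 = 2448 mod 7 = 5 -> Saturday (Mon=0 ... Sun=6)
Days before April (Jan-Mar): 91; offset = 91 + 7 - 1 = 97
Weekday index = (5 + 97) mod 7 = 4

Day of the week: Friday


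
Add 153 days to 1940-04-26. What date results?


Start: 1940-04-26, add 153 days
April 1940 has 30 days: 30 - 26 = 4 days to April 30 -> 149 left
May 1940 has 31 days -> 118 left
June 1940 has 30 days -> 88 left
July 1940 has 31 days -> 57 left
August 1940 has 31 days -> 26 left
September 1940: 26 <= 30 -> lands on September 26

Result: 1940-09-26


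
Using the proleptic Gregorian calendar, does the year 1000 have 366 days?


Gregorian leap year rule: divisible by 4, but not by 100, unless also by 400.
1000 is divisible by 100 but not 400 -> not a leap year

No


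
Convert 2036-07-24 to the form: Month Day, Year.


ISO 2036-07-24 parses as year=2036, month=07, day=24
Month 7 -> July

July 24, 2036


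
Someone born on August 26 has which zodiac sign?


Date: August 26
Conventional tropical zodiac dates: Virgo from August 23 onward; Libra starts September 23
August 26 falls within the Virgo range

Virgo


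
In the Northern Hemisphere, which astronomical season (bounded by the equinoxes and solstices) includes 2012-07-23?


Date: July 23
Astronomical Summer (approx.; exact equinox/solstice day varies by year): June 21 to September 21
July 23 falls within the Summer window

Summer


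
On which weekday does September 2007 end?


September 2007 has 30 days
Anchor: Jan 1, 2007. With p = 2007 - 1 = 2006: (p + p//4 - p//100 + p//400) mod 7 = (2006 + 501 - 20 + 5) mod 7 = 2492 mod 7 = 0 -> Monday (Mon=0 ... Sun=6)
Days before September (Jan-Aug): 243; September 1 index = (0 + 243) mod 7 = 5 -> Saturday
Last day offset: 30 - 1 = 29 days
Weekday index = (5 + 29) mod 7 = 6

Sunday, September 30


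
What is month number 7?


Month 7 of 12

July


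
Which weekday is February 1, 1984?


Target: February 1, 1984
Anchor: Jan 1, 1984. With p = 1984 - 1 = 1983: (p + p//4 - p//100 + p//400) mod 7 = (1983 + 495 - 19 + 4) mod 7 = 2463 mod 7 = 6 -> Sunday (Mon=0 ... Sun=6)
Days before February (Jan): 31 days
Weekday index = (6 + 31) mod 7 = 2

Wednesday


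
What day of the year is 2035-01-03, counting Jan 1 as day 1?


Date: January 3, 2035
No months before January
Plus 3 days in January

Day of year: 3


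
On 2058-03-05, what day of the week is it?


Date: March 5, 2058
Anchor: Jan 1, 2058. With p = 2058 - 1 = 2057: (p + p//4 - p//100 + p//400) mod 7 = (2057 + 514 - 20 + 5) mod 7 = 2556 mod 7 = 1 -> Tuesday (Mon=0 ... Sun=6)
Days before March (Jan-Feb): 59; offset = 59 + 5 - 1 = 63
Weekday index = (1 + 63) mod 7 = 1

Day of the week: Tuesday


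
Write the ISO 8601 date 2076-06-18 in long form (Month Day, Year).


ISO 2076-06-18 parses as year=2076, month=06, day=18
Month 6 -> June

June 18, 2076


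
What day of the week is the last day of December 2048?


December 2048 has 31 days
Anchor: Jan 1, 2048. With p = 2048 - 1 = 2047: (p + p//4 - p//100 + p//400) mod 7 = (2047 + 511 - 20 + 5) mod 7 = 2543 mod 7 = 2 -> Wednesday (Mon=0 ... Sun=6)
Days before December (Jan-Nov): 335; December 1 index = (2 + 335) mod 7 = 1 -> Tuesday
Last day offset: 31 - 1 = 30 days
Weekday index = (1 + 30) mod 7 = 3

Thursday, December 31


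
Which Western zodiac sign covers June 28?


Date: June 28
Conventional tropical zodiac dates: Cancer from June 21 onward; Leo starts July 23
June 28 falls within the Cancer range

Cancer


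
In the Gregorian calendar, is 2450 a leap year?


Gregorian leap year rule: divisible by 4, but not by 100, unless also by 400.
2450 is not divisible by 4 -> not a leap year

No


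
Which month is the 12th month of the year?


Month 12 of 12

December


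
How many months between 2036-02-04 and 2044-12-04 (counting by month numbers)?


From February 2036 to December 2044
8 years * 12 = 96 months, plus 10 months = 106

106 months


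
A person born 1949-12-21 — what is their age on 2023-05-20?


Birth: 1949-12-21
Reference: 2023-05-20
Year difference: 2023 - 1949 = 74
Birthday not yet reached in 2023, subtract 1

73 years old


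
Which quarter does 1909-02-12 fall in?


Month: February (month 2)
Q1: Jan-Mar, Q2: Apr-Jun, Q3: Jul-Sep, Q4: Oct-Dec

Q1


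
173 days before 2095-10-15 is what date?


Start: 2095-10-15, subtract 173 days
Back 15 days from October 15 reaches September 30, 2095 -> 158 left
September 2095 has 30 days -> back to August 31, 2095 -> 128 left
August 2095 has 31 days -> back to July 31, 2095 -> 97 left
July 2095 has 31 days -> back to June 30, 2095 -> 66 left
June 2095 has 30 days -> back to May 31, 2095 -> 36 left
May 2095 has 31 days -> back to April 30, 2095 -> 5 left
April 2095: 30 - 5 = 25 -> lands on April 25

Result: 2095-04-25


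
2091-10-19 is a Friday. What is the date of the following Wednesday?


Current: Friday
Target: Wednesday
Days ahead: 5

Next Wednesday: 2091-10-24


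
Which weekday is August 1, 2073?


Target: August 1, 2073
Anchor: Jan 1, 2073. With p = 2073 - 1 = 2072: (p + p//4 - p//100 + p//400) mod 7 = (2072 + 518 - 20 + 5) mod 7 = 2575 mod 7 = 6 -> Sunday (Mon=0 ... Sun=6)
Days before August (Jan-Jul): 212 days
Weekday index = (6 + 212) mod 7 = 1

Tuesday


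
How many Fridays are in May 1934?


May 1934 has 31 days
Anchor: Jan 1, 1934. With p = 1934 - 1 = 1933: (p + p//4 - p//100 + p//400) mod 7 = (1933 + 483 - 19 + 4) mod 7 = 2401 mod 7 = 0 -> Monday (Mon=0 ... Sun=6)
Days before May (Jan-Apr): 120; May 1 index = (0 + 120) mod 7 = 1 -> Tuesday
First Friday is May 4
Fridays: 4, 11, 18, 25

4 Fridays


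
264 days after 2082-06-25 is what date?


Start: 2082-06-25, add 264 days
June 2082 has 30 days: 30 - 25 = 5 days to June 30 -> 259 left
July 2082 has 31 days -> 228 left
August 2082 has 31 days -> 197 left
September 2082 has 30 days -> 167 left
October 2082 has 31 days -> 136 left
November 2082 has 30 days -> 106 left
December 2082 has 31 days -> 75 left
January 2083 has 31 days -> 44 left
February 2083 has 28 days -> 16 left
March 2083: 16 <= 31 -> lands on March 16

Result: 2083-03-16


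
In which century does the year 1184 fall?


Century = (year - 1) // 100 + 1
= (1184 - 1) // 100 + 1
= 1183 // 100 + 1
= 11 + 1

12th century


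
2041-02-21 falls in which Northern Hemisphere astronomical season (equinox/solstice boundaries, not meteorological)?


Date: February 21
Astronomical Winter (approx.; exact equinox/solstice day varies by year): December 21 to March 19
February 21 falls within the Winter window

Winter


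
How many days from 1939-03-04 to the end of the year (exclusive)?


Day of year: 63 of 365
Remaining = 365 - 63

302 days


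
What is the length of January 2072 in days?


January 2072

31 days


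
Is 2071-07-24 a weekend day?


Anchor: Jan 1, 2071. With p = 2071 - 1 = 2070: (p + p//4 - p//100 + p//400) mod 7 = (2070 + 517 - 20 + 5) mod 7 = 2572 mod 7 = 3 -> Thursday (Mon=0 ... Sun=6)
Day of year: 205; offset = 204
Weekday index = (3 + 204) mod 7 = 4 -> Friday
Weekend days: Saturday, Sunday

No


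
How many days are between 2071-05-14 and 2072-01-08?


From 2071-05-14 to 2072-01-08
2071-05-14: days before May = 31 + 28 + 31 + 30 = 120 (2071 is not a leap year); day of year = 120 + 14 = 134
2072-01-08: day of year = 8
Rest of 2071: 365 - 134 = 231
Total = 231 + 8 = 239

239 days


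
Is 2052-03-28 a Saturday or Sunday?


Anchor: Jan 1, 2052. With p = 2052 - 1 = 2051: (p + p//4 - p//100 + p//400) mod 7 = (2051 + 512 - 20 + 5) mod 7 = 2548 mod 7 = 0 -> Monday (Mon=0 ... Sun=6)
Day of year: 88; offset = 87
Weekday index = (0 + 87) mod 7 = 3 -> Thursday
Weekend days: Saturday, Sunday

No


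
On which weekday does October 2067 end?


October 2067 has 31 days
Anchor: Jan 1, 2067. With p = 2067 - 1 = 2066: (p + p//4 - p//100 + p//400) mod 7 = (2066 + 516 - 20 + 5) mod 7 = 2567 mod 7 = 5 -> Saturday (Mon=0 ... Sun=6)
Days before October (Jan-Sep): 273; October 1 index = (5 + 273) mod 7 = 5 -> Saturday
Last day offset: 31 - 1 = 30 days
Weekday index = (5 + 30) mod 7 = 0

Monday, October 31


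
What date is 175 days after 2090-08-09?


Start: 2090-08-09, add 175 days
August 2090 has 31 days: 31 - 9 = 22 days to August 31 -> 153 left
September 2090 has 30 days -> 123 left
October 2090 has 31 days -> 92 left
November 2090 has 30 days -> 62 left
December 2090 has 31 days -> 31 left
January 2091: 31 <= 31 -> lands on January 31

Result: 2091-01-31


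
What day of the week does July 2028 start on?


Target: July 1, 2028
Anchor: Jan 1, 2028. With p = 2028 - 1 = 2027: (p + p//4 - p//100 + p//400) mod 7 = (2027 + 506 - 20 + 5) mod 7 = 2518 mod 7 = 5 -> Saturday (Mon=0 ... Sun=6)
Days before July (Jan-Jun): 182 days
Weekday index = (5 + 182) mod 7 = 5

Saturday


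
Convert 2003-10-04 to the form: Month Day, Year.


ISO 2003-10-04 parses as year=2003, month=10, day=04
Month 10 -> October

October 4, 2003


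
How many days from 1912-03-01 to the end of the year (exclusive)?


Day of year: 61 of 366
Remaining = 366 - 61

305 days


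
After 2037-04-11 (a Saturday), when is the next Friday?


Current: Saturday
Target: Friday
Days ahead: 6

Next Friday: 2037-04-17


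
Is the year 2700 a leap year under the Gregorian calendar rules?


Gregorian leap year rule: divisible by 4, but not by 100, unless also by 400.
2700 is divisible by 100 but not 400 -> not a leap year

No


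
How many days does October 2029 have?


October 2029

31 days


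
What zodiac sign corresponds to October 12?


Date: October 12
Conventional tropical zodiac dates: Libra from September 23 onward; Scorpio starts October 23
October 12 falls within the Libra range

Libra


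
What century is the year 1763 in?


Century = (year - 1) // 100 + 1
= (1763 - 1) // 100 + 1
= 1762 // 100 + 1
= 17 + 1

18th century


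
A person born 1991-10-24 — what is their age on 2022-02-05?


Birth: 1991-10-24
Reference: 2022-02-05
Year difference: 2022 - 1991 = 31
Birthday not yet reached in 2022, subtract 1

30 years old


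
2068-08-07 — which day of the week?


Date: August 7, 2068
Anchor: Jan 1, 2068. With p = 2068 - 1 = 2067: (p + p//4 - p//100 + p//400) mod 7 = (2067 + 516 - 20 + 5) mod 7 = 2568 mod 7 = 6 -> Sunday (Mon=0 ... Sun=6)
Days before August (Jan-Jul): 213; offset = 213 + 7 - 1 = 219
Weekday index = (6 + 219) mod 7 = 1

Day of the week: Tuesday


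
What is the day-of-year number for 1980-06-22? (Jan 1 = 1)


Date: June 22, 1980
Days in months 1 through 5: 152
Plus 22 days in June

Day of year: 174


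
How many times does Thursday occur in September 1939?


September 1939 has 30 days
Anchor: Jan 1, 1939. With p = 1939 - 1 = 1938: (p + p//4 - p//100 + p//400) mod 7 = (1938 + 484 - 19 + 4) mod 7 = 2407 mod 7 = 6 -> Sunday (Mon=0 ... Sun=6)
Days before September (Jan-Aug): 243; September 1 index = (6 + 243) mod 7 = 4 -> Friday
First Thursday is September 7
Thursdays: 7, 14, 21, 28

4 Thursdays


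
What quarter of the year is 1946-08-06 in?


Month: August (month 8)
Q1: Jan-Mar, Q2: Apr-Jun, Q3: Jul-Sep, Q4: Oct-Dec

Q3


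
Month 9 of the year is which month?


Month 9 of 12

September


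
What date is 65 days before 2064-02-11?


Start: 2064-02-11, subtract 65 days
Back 11 days from February 11 reaches January 31, 2064 -> 54 left
January 2064 has 31 days -> back to December 31, 2063 -> 23 left
December 2063: 31 - 23 = 8 -> lands on December 8

Result: 2063-12-08


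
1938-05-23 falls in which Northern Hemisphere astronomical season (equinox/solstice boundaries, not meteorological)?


Date: May 23
Astronomical Spring (approx.; exact equinox/solstice day varies by year): March 20 to June 20
May 23 falls within the Spring window

Spring


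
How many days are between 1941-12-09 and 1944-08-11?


From 1941-12-09 to 1944-08-11
1941-12-09: days before December = 31 + 28 + 31 + 30 + 31 + 30 + 31 + 31 + 30 + 31 + 30 = 334 (1941 is not a leap year); day of year = 334 + 9 = 343
1944-08-11: days before August = 31 + 29 + 31 + 30 + 31 + 30 + 31 = 213 (1944 is a leap year); day of year = 213 + 11 = 224
Rest of 1941: 365 - 343 = 22
Full years 1942 (365), 1943 (365): 730
Total = 22 + 730 + 224 = 976

976 days


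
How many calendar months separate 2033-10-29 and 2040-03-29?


From October 2033 to March 2040
7 years * 12 = 84 months, minus 7 months = 77

77 months


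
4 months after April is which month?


April is month 4
4 + 4 = 8

August


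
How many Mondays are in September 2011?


September 2011 has 30 days
Anchor: Jan 1, 2011. With p = 2011 - 1 = 2010: (p + p//4 - p//100 + p//400) mod 7 = (2010 + 502 - 20 + 5) mod 7 = 2497 mod 7 = 5 -> Saturday (Mon=0 ... Sun=6)
Days before September (Jan-Aug): 243; September 1 index = (5 + 243) mod 7 = 3 -> Thursday
First Monday is September 5
Mondays: 5, 12, 19, 26

4 Mondays


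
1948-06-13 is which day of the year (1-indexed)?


Date: June 13, 1948
Days in months 1 through 5: 152
Plus 13 days in June

Day of year: 165


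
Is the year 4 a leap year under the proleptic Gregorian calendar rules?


Gregorian leap year rule: divisible by 4, but not by 100, unless also by 400.
4 is divisible by 4 but not 100 -> leap year

Yes


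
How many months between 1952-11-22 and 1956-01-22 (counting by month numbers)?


From November 1952 to January 1956
4 years * 12 = 48 months, minus 10 months = 38

38 months


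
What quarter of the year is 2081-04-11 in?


Month: April (month 4)
Q1: Jan-Mar, Q2: Apr-Jun, Q3: Jul-Sep, Q4: Oct-Dec

Q2


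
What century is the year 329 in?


Century = (year - 1) // 100 + 1
= (329 - 1) // 100 + 1
= 328 // 100 + 1
= 3 + 1

4th century


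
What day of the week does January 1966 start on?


Target: January 1, 1966
Anchor: Jan 1, 1966. With p = 1966 - 1 = 1965: (p + p//4 - p//100 + p//400) mod 7 = (1965 + 491 - 19 + 4) mod 7 = 2441 mod 7 = 5 -> Saturday (Mon=0 ... Sun=6)
Offset from anchor: 0 days
Weekday index = (5 + 0) mod 7 = 5

Saturday


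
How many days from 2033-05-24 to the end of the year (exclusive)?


Day of year: 144 of 365
Remaining = 365 - 144

221 days


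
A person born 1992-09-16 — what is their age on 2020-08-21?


Birth: 1992-09-16
Reference: 2020-08-21
Year difference: 2020 - 1992 = 28
Birthday not yet reached in 2020, subtract 1

27 years old


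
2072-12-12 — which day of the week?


Date: December 12, 2072
Anchor: Jan 1, 2072. With p = 2072 - 1 = 2071: (p + p//4 - p//100 + p//400) mod 7 = (2071 + 517 - 20 + 5) mod 7 = 2573 mod 7 = 4 -> Friday (Mon=0 ... Sun=6)
Days before December (Jan-Nov): 335; offset = 335 + 12 - 1 = 346
Weekday index = (4 + 346) mod 7 = 0

Day of the week: Monday


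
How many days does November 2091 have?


November 2091

30 days
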